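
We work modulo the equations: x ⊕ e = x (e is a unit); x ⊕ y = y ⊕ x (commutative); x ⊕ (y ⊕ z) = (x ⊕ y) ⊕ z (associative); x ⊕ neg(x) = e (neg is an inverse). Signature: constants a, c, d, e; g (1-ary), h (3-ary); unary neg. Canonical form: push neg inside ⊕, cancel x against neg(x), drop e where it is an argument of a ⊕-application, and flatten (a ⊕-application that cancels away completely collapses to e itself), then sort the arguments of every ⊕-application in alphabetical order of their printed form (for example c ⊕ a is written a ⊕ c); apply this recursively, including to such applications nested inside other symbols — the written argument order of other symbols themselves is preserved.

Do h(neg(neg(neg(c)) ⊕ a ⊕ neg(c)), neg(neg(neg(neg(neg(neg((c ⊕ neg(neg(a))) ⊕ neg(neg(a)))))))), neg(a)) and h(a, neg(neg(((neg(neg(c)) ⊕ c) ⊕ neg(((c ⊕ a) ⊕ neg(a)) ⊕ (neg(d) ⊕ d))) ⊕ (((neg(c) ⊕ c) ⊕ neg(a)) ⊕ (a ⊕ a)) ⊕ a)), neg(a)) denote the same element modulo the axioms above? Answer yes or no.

Answer: no — h(neg(a), a ⊕ a ⊕ c, neg(a)) vs h(a, a ⊕ a ⊕ c, neg(a))

Derivation:
Left:  h(neg(neg(neg(c)) ⊕ a ⊕ neg(c)), neg(neg(neg(neg(neg(neg((c ⊕ neg(neg(a))) ⊕ neg(neg(a)))))))), neg(a))
  Focus inside:  (c ⊕ neg(neg(a))) ⊕ neg(neg(a))
  Push neg inside:  distribute neg over ⊕ and collapse double neg
  Collect:  c ⊕ a ⊕ a
  Sort arguments:  a ⊕ a ⊕ c
  Put back:  h(neg(a), a ⊕ a ⊕ c, neg(a))
Right:  h(a, neg(neg(((neg(neg(c)) ⊕ c) ⊕ neg(((c ⊕ a) ⊕ neg(a)) ⊕ (neg(d) ⊕ d))) ⊕ (((neg(c) ⊕ c) ⊕ neg(a)) ⊕ (a ⊕ a)) ⊕ a)), neg(a))
  Focus inside:  ((neg(neg(c)) ⊕ c) ⊕ neg(((c ⊕ a) ⊕ neg(a)) ⊕ (neg(d) ⊕ d))) ⊕ (((neg(c) ⊕ c) ⊕ neg(a)) ⊕ (a ⊕ a)) ⊕ a
  Push neg inside:  distribute neg over ⊕ and collapse double neg
  Cancel:  d cancels
  Collect terms:  c ⊕ a ⊕ a
  Sort arguments:  a ⊕ a ⊕ c
  Put back:  h(a, a ⊕ a ⊕ c, neg(a))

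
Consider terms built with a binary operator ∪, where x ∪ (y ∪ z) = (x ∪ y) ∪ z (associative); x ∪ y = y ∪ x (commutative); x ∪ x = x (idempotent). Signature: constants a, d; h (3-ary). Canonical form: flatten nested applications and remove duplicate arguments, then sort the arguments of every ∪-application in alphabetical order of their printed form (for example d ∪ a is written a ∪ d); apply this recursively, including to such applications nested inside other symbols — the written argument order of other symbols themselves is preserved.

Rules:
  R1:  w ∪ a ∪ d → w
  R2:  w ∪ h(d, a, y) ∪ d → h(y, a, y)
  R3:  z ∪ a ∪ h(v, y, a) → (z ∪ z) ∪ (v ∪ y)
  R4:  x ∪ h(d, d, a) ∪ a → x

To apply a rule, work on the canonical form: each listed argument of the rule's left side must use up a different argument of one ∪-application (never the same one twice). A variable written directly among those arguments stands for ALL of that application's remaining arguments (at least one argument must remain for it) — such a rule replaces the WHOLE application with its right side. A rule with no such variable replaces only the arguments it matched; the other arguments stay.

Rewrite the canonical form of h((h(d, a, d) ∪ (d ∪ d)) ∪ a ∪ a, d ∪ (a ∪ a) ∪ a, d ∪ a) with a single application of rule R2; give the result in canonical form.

Canonical form:  h(a ∪ d ∪ h(d, a, d), a ∪ d, a ∪ d)
Match R2:  consume d, h(d, a, d);  w := a, y := d
The variable takes the whole remainder — replace the entire application.
Giving:  h(h(d, a, d), a ∪ d, a ∪ d)

Answer: h(h(d, a, d), a ∪ d, a ∪ d)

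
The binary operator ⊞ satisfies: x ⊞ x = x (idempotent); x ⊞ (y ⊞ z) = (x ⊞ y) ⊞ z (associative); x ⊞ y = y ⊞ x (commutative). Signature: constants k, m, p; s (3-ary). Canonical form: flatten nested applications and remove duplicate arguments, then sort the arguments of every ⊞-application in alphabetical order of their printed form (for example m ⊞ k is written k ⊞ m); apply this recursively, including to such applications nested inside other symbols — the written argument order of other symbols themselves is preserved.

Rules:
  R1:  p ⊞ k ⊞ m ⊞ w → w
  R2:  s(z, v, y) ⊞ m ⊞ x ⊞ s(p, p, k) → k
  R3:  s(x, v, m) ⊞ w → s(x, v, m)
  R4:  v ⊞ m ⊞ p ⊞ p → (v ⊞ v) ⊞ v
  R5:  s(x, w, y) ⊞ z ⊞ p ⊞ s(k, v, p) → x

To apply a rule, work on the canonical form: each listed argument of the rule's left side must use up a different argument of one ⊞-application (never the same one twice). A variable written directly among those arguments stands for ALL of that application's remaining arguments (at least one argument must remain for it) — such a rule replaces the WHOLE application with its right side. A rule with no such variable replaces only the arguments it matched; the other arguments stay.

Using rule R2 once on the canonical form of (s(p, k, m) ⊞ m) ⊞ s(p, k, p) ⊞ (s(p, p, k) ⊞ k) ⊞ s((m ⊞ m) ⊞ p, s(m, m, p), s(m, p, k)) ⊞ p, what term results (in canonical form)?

Answer: k

Derivation:
Canonical form:  k ⊞ m ⊞ p ⊞ s(m ⊞ p, s(m, m, p), s(m, p, k)) ⊞ s(p, k, m) ⊞ s(p, k, p) ⊞ s(p, p, k)
Match R2:  consume m, s(m ⊞ p, s(m, m, p), s(m, p, k)), s(p, p, k);  v := s(m, m, p), x := k ⊞ p ⊞ s(p, k, m) ⊞ s(p, k, p), y := s(m, p, k), z := m ⊞ p
The extension variable absorbs all remaining arguments, so the whole application is rewritten.
Result:  k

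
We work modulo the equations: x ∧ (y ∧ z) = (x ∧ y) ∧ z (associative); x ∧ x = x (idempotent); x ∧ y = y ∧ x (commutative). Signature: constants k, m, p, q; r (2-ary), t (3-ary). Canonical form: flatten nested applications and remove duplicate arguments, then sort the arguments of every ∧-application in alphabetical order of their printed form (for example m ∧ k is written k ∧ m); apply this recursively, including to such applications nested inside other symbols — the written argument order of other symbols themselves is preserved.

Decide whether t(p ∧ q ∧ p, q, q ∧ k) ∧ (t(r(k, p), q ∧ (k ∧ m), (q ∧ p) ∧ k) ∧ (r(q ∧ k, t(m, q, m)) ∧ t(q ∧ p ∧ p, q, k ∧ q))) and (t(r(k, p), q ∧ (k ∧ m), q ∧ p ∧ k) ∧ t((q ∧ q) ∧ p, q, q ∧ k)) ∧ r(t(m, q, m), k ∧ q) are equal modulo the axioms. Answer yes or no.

Left:  t(p ∧ q ∧ p, q, q ∧ k) ∧ (t(r(k, p), q ∧ (k ∧ m), (q ∧ p) ∧ k) ∧ (r(q ∧ k, t(m, q, m)) ∧ t(q ∧ p ∧ p, q, k ∧ q)))
  Flatten:  t(p ∧ q ∧ p, q, q ∧ k) ∧ t(r(k, p), q ∧ (k ∧ m), (q ∧ p) ∧ k) ∧ r(q ∧ k, t(m, q, m)) ∧ t(q ∧ p ∧ p, q, k ∧ q)
  Inside:  t(p ∧ q ∧ p, q, q ∧ k)  →  t(p ∧ q, q, k ∧ q)
  Inside:  t(r(k, p), q ∧ (k ∧ m), (q ∧ p) ∧ k)  →  t(r(k, p), k ∧ m ∧ q, k ∧ p ∧ q)
  Inside:  r(q ∧ k, t(m, q, m))  →  r(k ∧ q, t(m, q, m))
  Idempotence:  drop duplicate t(p ∧ q, q, k ∧ q)
  Order the arguments:  r(k ∧ q, t(m, q, m)) ∧ t(p ∧ q, q, k ∧ q) ∧ t(r(k, p), k ∧ m ∧ q, k ∧ p ∧ q)
Right:  (t(r(k, p), q ∧ (k ∧ m), q ∧ p ∧ k) ∧ t((q ∧ q) ∧ p, q, q ∧ k)) ∧ r(t(m, q, m), k ∧ q)
  Flatten:  t(r(k, p), q ∧ (k ∧ m), q ∧ p ∧ k) ∧ t((q ∧ q) ∧ p, q, q ∧ k) ∧ r(t(m, q, m), k ∧ q)
  Inside:  t(r(k, p), q ∧ (k ∧ m), q ∧ p ∧ k)  →  t(r(k, p), k ∧ m ∧ q, k ∧ p ∧ q)
  Inside:  t((q ∧ q) ∧ p, q, q ∧ k)  →  t(p ∧ q, q, k ∧ q)
  Sort arguments:  r(t(m, q, m), k ∧ q) ∧ t(p ∧ q, q, k ∧ q) ∧ t(r(k, p), k ∧ m ∧ q, k ∧ p ∧ q)

Answer: no — r(k ∧ q, t(m, q, m)) ∧ t(p ∧ q, q, k ∧ q) ∧ t(r(k, p), k ∧ m ∧ q, k ∧ p ∧ q) vs r(t(m, q, m), k ∧ q) ∧ t(p ∧ q, q, k ∧ q) ∧ t(r(k, p), k ∧ m ∧ q, k ∧ p ∧ q)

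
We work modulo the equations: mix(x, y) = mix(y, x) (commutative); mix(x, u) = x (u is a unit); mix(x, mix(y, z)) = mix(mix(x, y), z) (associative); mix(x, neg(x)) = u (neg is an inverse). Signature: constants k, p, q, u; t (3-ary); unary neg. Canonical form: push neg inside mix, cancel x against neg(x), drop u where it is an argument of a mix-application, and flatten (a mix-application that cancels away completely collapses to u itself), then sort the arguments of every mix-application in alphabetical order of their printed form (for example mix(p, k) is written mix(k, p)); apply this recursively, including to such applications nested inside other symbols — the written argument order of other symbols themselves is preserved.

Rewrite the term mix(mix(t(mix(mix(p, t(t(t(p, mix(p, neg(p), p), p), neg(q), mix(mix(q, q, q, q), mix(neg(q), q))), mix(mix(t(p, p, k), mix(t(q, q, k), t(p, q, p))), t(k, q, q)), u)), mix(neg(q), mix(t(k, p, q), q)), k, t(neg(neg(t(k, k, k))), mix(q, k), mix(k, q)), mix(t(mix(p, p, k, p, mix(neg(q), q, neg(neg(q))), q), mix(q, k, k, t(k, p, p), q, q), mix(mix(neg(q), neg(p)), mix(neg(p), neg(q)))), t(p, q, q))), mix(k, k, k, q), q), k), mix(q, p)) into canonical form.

Push neg inside:  distribute neg over mix and collapse double neg
Combine occurrences:  mix(t(mix(k, p, t(k, p, q), t(mix(k, p, p, p, q, q), mix(k, k, q, q, q, t(k, p, p)), mix(neg(p), neg(p), neg(q), neg(q))), t(p, q, q), t(t(k, k, k), mix(k, q), mix(k, q)), t(t(t(p, p, p), neg(q), mix(q, q, q, q)), mix(t(k, q, q), t(p, p, k), t(p, q, p), t(q, q, k)), u)), mix(k, k, k, q), q), k, q, p)
Sort:  mix(k, p, q, t(mix(k, p, t(k, p, q), t(mix(k, p, p, p, q, q), mix(k, k, q, q, q, t(k, p, p)), mix(neg(p), neg(p), neg(q), neg(q))), t(p, q, q), t(t(k, k, k), mix(k, q), mix(k, q)), t(t(t(p, p, p), neg(q), mix(q, q, q, q)), mix(t(k, q, q), t(p, p, k), t(p, q, p), t(q, q, k)), u)), mix(k, k, k, q), q))

Answer: mix(k, p, q, t(mix(k, p, t(k, p, q), t(mix(k, p, p, p, q, q), mix(k, k, q, q, q, t(k, p, p)), mix(neg(p), neg(p), neg(q), neg(q))), t(p, q, q), t(t(k, k, k), mix(k, q), mix(k, q)), t(t(t(p, p, p), neg(q), mix(q, q, q, q)), mix(t(k, q, q), t(p, p, k), t(p, q, p), t(q, q, k)), u)), mix(k, k, k, q), q))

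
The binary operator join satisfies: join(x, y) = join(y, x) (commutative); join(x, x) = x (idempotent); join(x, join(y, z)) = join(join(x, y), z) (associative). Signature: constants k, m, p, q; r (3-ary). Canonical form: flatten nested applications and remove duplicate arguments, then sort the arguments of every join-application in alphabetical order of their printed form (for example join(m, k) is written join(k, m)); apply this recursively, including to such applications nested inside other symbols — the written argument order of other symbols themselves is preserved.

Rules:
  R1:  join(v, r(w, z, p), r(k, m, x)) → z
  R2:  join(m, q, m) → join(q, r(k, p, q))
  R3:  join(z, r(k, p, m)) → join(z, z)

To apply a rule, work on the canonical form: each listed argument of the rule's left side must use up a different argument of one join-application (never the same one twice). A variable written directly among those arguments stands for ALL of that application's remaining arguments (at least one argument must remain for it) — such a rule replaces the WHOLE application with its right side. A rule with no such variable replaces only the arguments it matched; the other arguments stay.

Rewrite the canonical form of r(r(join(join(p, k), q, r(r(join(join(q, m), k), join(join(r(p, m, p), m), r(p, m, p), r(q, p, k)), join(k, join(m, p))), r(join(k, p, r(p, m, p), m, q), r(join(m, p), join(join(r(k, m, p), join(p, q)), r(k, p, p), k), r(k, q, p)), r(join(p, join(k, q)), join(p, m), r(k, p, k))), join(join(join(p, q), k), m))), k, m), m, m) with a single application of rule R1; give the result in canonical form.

Canonical form:  r(r(join(k, p, q, r(r(join(k, m, q), join(m, r(p, m, p), r(q, p, k)), join(k, m, p)), r(join(k, m, p, q, r(p, m, p)), r(join(m, p), join(k, p, q, r(k, m, p), r(k, p, p)), r(k, q, p)), r(join(k, p, q), join(m, p), r(k, p, k))), join(k, m, p, q))), k, m), m, m)
Match R1:  consume r(k, m, p), r(k, p, p);  v := join(k, p, q), w := k, x := p, z := p
The variable takes the whole remainder — replace the entire application.
Result:  r(r(join(k, p, q, r(r(join(k, m, q), join(m, r(p, m, p), r(q, p, k)), join(k, m, p)), r(join(k, m, p, q, r(p, m, p)), r(join(m, p), p, r(k, q, p)), r(join(k, p, q), join(m, p), r(k, p, k))), join(k, m, p, q))), k, m), m, m)

Answer: r(r(join(k, p, q, r(r(join(k, m, q), join(m, r(p, m, p), r(q, p, k)), join(k, m, p)), r(join(k, m, p, q, r(p, m, p)), r(join(m, p), p, r(k, q, p)), r(join(k, p, q), join(m, p), r(k, p, k))), join(k, m, p, q))), k, m), m, m)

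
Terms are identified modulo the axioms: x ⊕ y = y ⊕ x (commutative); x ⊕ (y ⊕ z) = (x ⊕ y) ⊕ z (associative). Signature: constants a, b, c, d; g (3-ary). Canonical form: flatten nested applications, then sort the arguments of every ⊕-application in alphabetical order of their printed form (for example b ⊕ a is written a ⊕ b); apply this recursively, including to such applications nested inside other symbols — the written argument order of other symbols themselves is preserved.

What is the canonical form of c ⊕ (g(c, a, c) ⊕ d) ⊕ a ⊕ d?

Flatten:  c ⊕ g(c, a, c) ⊕ d ⊕ a ⊕ d
Sort arguments:  a ⊕ c ⊕ d ⊕ d ⊕ g(c, a, c)

Answer: a ⊕ c ⊕ d ⊕ d ⊕ g(c, a, c)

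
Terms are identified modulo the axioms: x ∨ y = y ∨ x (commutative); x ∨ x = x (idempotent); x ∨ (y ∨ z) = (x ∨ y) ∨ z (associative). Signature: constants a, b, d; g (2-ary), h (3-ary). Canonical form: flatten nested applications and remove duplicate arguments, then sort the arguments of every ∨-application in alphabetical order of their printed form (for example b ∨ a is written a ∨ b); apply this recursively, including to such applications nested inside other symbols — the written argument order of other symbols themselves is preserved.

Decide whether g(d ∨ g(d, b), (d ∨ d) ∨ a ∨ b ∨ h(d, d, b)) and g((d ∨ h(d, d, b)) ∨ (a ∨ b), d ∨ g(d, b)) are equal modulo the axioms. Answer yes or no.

Answer: no — g(d ∨ g(d, b), a ∨ b ∨ d ∨ h(d, d, b)) vs g(a ∨ b ∨ d ∨ h(d, d, b), d ∨ g(d, b))

Derivation:
Left:  g(d ∨ g(d, b), (d ∨ d) ∨ a ∨ b ∨ h(d, d, b))
  Focus inside:  (d ∨ d) ∨ a ∨ b ∨ h(d, d, b)
  Un-nest:  d ∨ d ∨ a ∨ b ∨ h(d, d, b)
  Drop duplicates:  drop duplicate d
  Order the arguments:  a ∨ b ∨ d ∨ h(d, d, b)
  Rebuild:  g(d ∨ g(d, b), a ∨ b ∨ d ∨ h(d, d, b))
Right:  g((d ∨ h(d, d, b)) ∨ (a ∨ b), d ∨ g(d, b))
  Work inside:  (d ∨ h(d, d, b)) ∨ (a ∨ b)
  Merge nested applications:  d ∨ h(d, d, b) ∨ a ∨ b
  Order the arguments:  a ∨ b ∨ d ∨ h(d, d, b)
  Reassemble:  g(a ∨ b ∨ d ∨ h(d, d, b), d ∨ g(d, b))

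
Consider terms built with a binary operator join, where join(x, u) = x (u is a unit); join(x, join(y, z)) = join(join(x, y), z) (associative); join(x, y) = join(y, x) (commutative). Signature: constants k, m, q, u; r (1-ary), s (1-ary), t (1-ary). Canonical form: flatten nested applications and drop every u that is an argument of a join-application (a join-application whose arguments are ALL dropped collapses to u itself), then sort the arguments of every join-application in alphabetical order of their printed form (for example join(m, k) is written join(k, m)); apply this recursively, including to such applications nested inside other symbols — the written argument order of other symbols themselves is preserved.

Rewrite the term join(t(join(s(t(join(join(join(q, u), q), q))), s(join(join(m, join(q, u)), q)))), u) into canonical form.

Answer: t(join(s(join(m, q, q)), s(t(join(q, q, q)))))

Derivation:
Canonicalize subterm:  t(join(s(t(join(join(join(q, u), q), q))), s(join(join(m, join(q, u)), q))))  →  t(join(s(join(m, q, q)), s(t(join(q, q, q)))))
Drop the unit:  drop u
Order the arguments:  t(join(s(join(m, q, q)), s(t(join(q, q, q)))))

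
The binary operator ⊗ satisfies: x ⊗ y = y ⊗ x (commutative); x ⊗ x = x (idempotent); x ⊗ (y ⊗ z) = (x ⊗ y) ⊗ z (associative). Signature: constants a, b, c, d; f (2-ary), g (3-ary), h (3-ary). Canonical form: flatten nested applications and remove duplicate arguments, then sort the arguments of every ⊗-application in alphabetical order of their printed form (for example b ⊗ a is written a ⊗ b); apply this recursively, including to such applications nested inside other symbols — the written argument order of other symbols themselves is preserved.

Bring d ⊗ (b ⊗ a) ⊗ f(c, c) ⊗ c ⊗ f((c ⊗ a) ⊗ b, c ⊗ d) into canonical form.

Flatten:  d ⊗ b ⊗ a ⊗ f(c, c) ⊗ c ⊗ f((c ⊗ a) ⊗ b, c ⊗ d)
Inside:  f((c ⊗ a) ⊗ b, c ⊗ d)  →  f(a ⊗ b ⊗ c, c ⊗ d)
Sort arguments:  a ⊗ b ⊗ c ⊗ d ⊗ f(a ⊗ b ⊗ c, c ⊗ d) ⊗ f(c, c)

Answer: a ⊗ b ⊗ c ⊗ d ⊗ f(a ⊗ b ⊗ c, c ⊗ d) ⊗ f(c, c)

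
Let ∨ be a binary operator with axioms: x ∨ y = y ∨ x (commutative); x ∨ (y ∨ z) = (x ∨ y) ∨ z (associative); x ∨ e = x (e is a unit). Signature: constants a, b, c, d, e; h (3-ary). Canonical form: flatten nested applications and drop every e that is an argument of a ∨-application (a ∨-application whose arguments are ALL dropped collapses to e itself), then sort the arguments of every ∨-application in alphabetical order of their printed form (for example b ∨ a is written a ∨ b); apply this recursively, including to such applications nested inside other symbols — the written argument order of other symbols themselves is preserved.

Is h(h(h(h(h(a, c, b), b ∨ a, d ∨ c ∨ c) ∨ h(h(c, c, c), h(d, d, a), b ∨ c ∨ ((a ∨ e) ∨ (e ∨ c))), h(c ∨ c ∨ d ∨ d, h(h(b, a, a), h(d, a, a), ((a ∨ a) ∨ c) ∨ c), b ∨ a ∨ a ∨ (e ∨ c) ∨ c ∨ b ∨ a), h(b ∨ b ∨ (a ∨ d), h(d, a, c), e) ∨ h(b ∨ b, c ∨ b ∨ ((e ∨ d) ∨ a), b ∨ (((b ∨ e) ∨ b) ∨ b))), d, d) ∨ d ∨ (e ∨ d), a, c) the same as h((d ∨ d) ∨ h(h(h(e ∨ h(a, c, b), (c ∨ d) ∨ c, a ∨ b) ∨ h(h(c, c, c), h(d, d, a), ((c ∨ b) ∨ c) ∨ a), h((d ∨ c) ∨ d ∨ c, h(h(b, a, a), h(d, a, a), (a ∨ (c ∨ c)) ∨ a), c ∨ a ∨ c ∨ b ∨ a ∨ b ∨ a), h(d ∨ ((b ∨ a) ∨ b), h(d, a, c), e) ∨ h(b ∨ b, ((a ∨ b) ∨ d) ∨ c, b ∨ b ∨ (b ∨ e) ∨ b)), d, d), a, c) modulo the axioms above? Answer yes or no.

Left:  h(h(h(h(h(a, c, b), b ∨ a, d ∨ c ∨ c) ∨ h(h(c, c, c), h(d, d, a), b ∨ c ∨ ((a ∨ e) ∨ (e ∨ c))), h(c ∨ c ∨ d ∨ d, h(h(b, a, a), h(d, a, a), ((a ∨ a) ∨ c) ∨ c), b ∨ a ∨ a ∨ (e ∨ c) ∨ c ∨ b ∨ a), h(b ∨ b ∨ (a ∨ d), h(d, a, c), e) ∨ h(b ∨ b, c ∨ b ∨ ((e ∨ d) ∨ a), b ∨ (((b ∨ e) ∨ b) ∨ b))), d, d) ∨ d ∨ (e ∨ d), a, c)
  Work inside:  h(h(h(h(a, c, b), b ∨ a, d ∨ c ∨ c) ∨ h(h(c, c, c), h(d, d, a), b ∨ c ∨ ((a ∨ e) ∨ (e ∨ c))), h(c ∨ c ∨ d ∨ d, h(h(b, a, a), h(d, a, a), ((a ∨ a) ∨ c) ∨ c), b ∨ a ∨ a ∨ (e ∨ c) ∨ c ∨ b ∨ a), h(b ∨ b ∨ (a ∨ d), h(d, a, c), e) ∨ h(b ∨ b, c ∨ b ∨ ((e ∨ d) ∨ a), b ∨ (((b ∨ e) ∨ b) ∨ b))), d, d) ∨ d ∨ (e ∨ d)
  Un-nest:  h(h(h(h(a, c, b), b ∨ a, d ∨ c ∨ c) ∨ h(h(c, c, c), h(d, d, a), b ∨ c ∨ ((a ∨ e) ∨ (e ∨ c))), h(c ∨ c ∨ d ∨ d, h(h(b, a, a), h(d, a, a), ((a ∨ a) ∨ c) ∨ c), b ∨ a ∨ a ∨ (e ∨ c) ∨ c ∨ b ∨ a), h(b ∨ b ∨ (a ∨ d), h(d, a, c), e) ∨ h(b ∨ b, c ∨ b ∨ ((e ∨ d) ∨ a), b ∨ (((b ∨ e) ∨ b) ∨ b))), d, d) ∨ d ∨ e ∨ d
  Canonicalize subterm:  h(h(h(h(a, c, b), b ∨ a, d ∨ c ∨ c) ∨ h(h(c, c, c), h(d, d, a), b ∨ c ∨ ((a ∨ e) ∨ (e ∨ c))), h(c ∨ c ∨ d ∨ d, h(h(b, a, a), h(d, a, a), ((a ∨ a) ∨ c) ∨ c), b ∨ a ∨ a ∨ (e ∨ c) ∨ c ∨ b ∨ a), h(b ∨ b ∨ (a ∨ d), h(d, a, c), e) ∨ h(b ∨ b, c ∨ b ∨ ((e ∨ d) ∨ a), b ∨ (((b ∨ e) ∨ b) ∨ b))), d, d)  →  h(h(h(h(a, c, b), a ∨ b, c ∨ c ∨ d) ∨ h(h(c, c, c), h(d, d, a), a ∨ b ∨ c ∨ c), h(c ∨ c ∨ d ∨ d, h(h(b, a, a), h(d, a, a), a ∨ a ∨ c ∨ c), a ∨ a ∨ a ∨ b ∨ b ∨ c ∨ c), h(a ∨ b ∨ b ∨ d, h(d, a, c), e) ∨ h(b ∨ b, a ∨ b ∨ c ∨ d, b ∨ b ∨ b ∨ b)), d, d)
  Drop the unit:  drop e
  Order the arguments:  d ∨ d ∨ h(h(h(h(a, c, b), a ∨ b, c ∨ c ∨ d) ∨ h(h(c, c, c), h(d, d, a), a ∨ b ∨ c ∨ c), h(c ∨ c ∨ d ∨ d, h(h(b, a, a), h(d, a, a), a ∨ a ∨ c ∨ c), a ∨ a ∨ a ∨ b ∨ b ∨ c ∨ c), h(a ∨ b ∨ b ∨ d, h(d, a, c), e) ∨ h(b ∨ b, a ∨ b ∨ c ∨ d, b ∨ b ∨ b ∨ b)), d, d)
  Put back:  h(d ∨ d ∨ h(h(h(h(a, c, b), a ∨ b, c ∨ c ∨ d) ∨ h(h(c, c, c), h(d, d, a), a ∨ b ∨ c ∨ c), h(c ∨ c ∨ d ∨ d, h(h(b, a, a), h(d, a, a), a ∨ a ∨ c ∨ c), a ∨ a ∨ a ∨ b ∨ b ∨ c ∨ c), h(a ∨ b ∨ b ∨ d, h(d, a, c), e) ∨ h(b ∨ b, a ∨ b ∨ c ∨ d, b ∨ b ∨ b ∨ b)), d, d), a, c)
Right:  h((d ∨ d) ∨ h(h(h(e ∨ h(a, c, b), (c ∨ d) ∨ c, a ∨ b) ∨ h(h(c, c, c), h(d, d, a), ((c ∨ b) ∨ c) ∨ a), h((d ∨ c) ∨ d ∨ c, h(h(b, a, a), h(d, a, a), (a ∨ (c ∨ c)) ∨ a), c ∨ a ∨ c ∨ b ∨ a ∨ b ∨ a), h(d ∨ ((b ∨ a) ∨ b), h(d, a, c), e) ∨ h(b ∨ b, ((a ∨ b) ∨ d) ∨ c, b ∨ b ∨ (b ∨ e) ∨ b)), d, d), a, c)
  Work inside:  (d ∨ d) ∨ h(h(h(e ∨ h(a, c, b), (c ∨ d) ∨ c, a ∨ b) ∨ h(h(c, c, c), h(d, d, a), ((c ∨ b) ∨ c) ∨ a), h((d ∨ c) ∨ d ∨ c, h(h(b, a, a), h(d, a, a), (a ∨ (c ∨ c)) ∨ a), c ∨ a ∨ c ∨ b ∨ a ∨ b ∨ a), h(d ∨ ((b ∨ a) ∨ b), h(d, a, c), e) ∨ h(b ∨ b, ((a ∨ b) ∨ d) ∨ c, b ∨ b ∨ (b ∨ e) ∨ b)), d, d)
  Flatten:  d ∨ d ∨ h(h(h(e ∨ h(a, c, b), (c ∨ d) ∨ c, a ∨ b) ∨ h(h(c, c, c), h(d, d, a), ((c ∨ b) ∨ c) ∨ a), h((d ∨ c) ∨ d ∨ c, h(h(b, a, a), h(d, a, a), (a ∨ (c ∨ c)) ∨ a), c ∨ a ∨ c ∨ b ∨ a ∨ b ∨ a), h(d ∨ ((b ∨ a) ∨ b), h(d, a, c), e) ∨ h(b ∨ b, ((a ∨ b) ∨ d) ∨ c, b ∨ b ∨ (b ∨ e) ∨ b)), d, d)
  Simplify inside:  h(h(h(e ∨ h(a, c, b), (c ∨ d) ∨ c, a ∨ b) ∨ h(h(c, c, c), h(d, d, a), ((c ∨ b) ∨ c) ∨ a), h((d ∨ c) ∨ d ∨ c, h(h(b, a, a), h(d, a, a), (a ∨ (c ∨ c)) ∨ a), c ∨ a ∨ c ∨ b ∨ a ∨ b ∨ a), h(d ∨ ((b ∨ a) ∨ b), h(d, a, c), e) ∨ h(b ∨ b, ((a ∨ b) ∨ d) ∨ c, b ∨ b ∨ (b ∨ e) ∨ b)), d, d)  →  h(h(h(h(a, c, b), c ∨ c ∨ d, a ∨ b) ∨ h(h(c, c, c), h(d, d, a), a ∨ b ∨ c ∨ c), h(c ∨ c ∨ d ∨ d, h(h(b, a, a), h(d, a, a), a ∨ a ∨ c ∨ c), a ∨ a ∨ a ∨ b ∨ b ∨ c ∨ c), h(a ∨ b ∨ b ∨ d, h(d, a, c), e) ∨ h(b ∨ b, a ∨ b ∨ c ∨ d, b ∨ b ∨ b ∨ b)), d, d)
  Order the arguments:  d ∨ d ∨ h(h(h(h(a, c, b), c ∨ c ∨ d, a ∨ b) ∨ h(h(c, c, c), h(d, d, a), a ∨ b ∨ c ∨ c), h(c ∨ c ∨ d ∨ d, h(h(b, a, a), h(d, a, a), a ∨ a ∨ c ∨ c), a ∨ a ∨ a ∨ b ∨ b ∨ c ∨ c), h(a ∨ b ∨ b ∨ d, h(d, a, c), e) ∨ h(b ∨ b, a ∨ b ∨ c ∨ d, b ∨ b ∨ b ∨ b)), d, d)
  Put back:  h(d ∨ d ∨ h(h(h(h(a, c, b), c ∨ c ∨ d, a ∨ b) ∨ h(h(c, c, c), h(d, d, a), a ∨ b ∨ c ∨ c), h(c ∨ c ∨ d ∨ d, h(h(b, a, a), h(d, a, a), a ∨ a ∨ c ∨ c), a ∨ a ∨ a ∨ b ∨ b ∨ c ∨ c), h(a ∨ b ∨ b ∨ d, h(d, a, c), e) ∨ h(b ∨ b, a ∨ b ∨ c ∨ d, b ∨ b ∨ b ∨ b)), d, d), a, c)

Answer: no — h(d ∨ d ∨ h(h(h(h(a, c, b), a ∨ b, c ∨ c ∨ d) ∨ h(h(c, c, c), h(d, d, a), a ∨ b ∨ c ∨ c), h(c ∨ c ∨ d ∨ d, h(h(b, a, a), h(d, a, a), a ∨ a ∨ c ∨ c), a ∨ a ∨ a ∨ b ∨ b ∨ c ∨ c), h(a ∨ b ∨ b ∨ d, h(d, a, c), e) ∨ h(b ∨ b, a ∨ b ∨ c ∨ d, b ∨ b ∨ b ∨ b)), d, d), a, c) vs h(d ∨ d ∨ h(h(h(h(a, c, b), c ∨ c ∨ d, a ∨ b) ∨ h(h(c, c, c), h(d, d, a), a ∨ b ∨ c ∨ c), h(c ∨ c ∨ d ∨ d, h(h(b, a, a), h(d, a, a), a ∨ a ∨ c ∨ c), a ∨ a ∨ a ∨ b ∨ b ∨ c ∨ c), h(a ∨ b ∨ b ∨ d, h(d, a, c), e) ∨ h(b ∨ b, a ∨ b ∨ c ∨ d, b ∨ b ∨ b ∨ b)), d, d), a, c)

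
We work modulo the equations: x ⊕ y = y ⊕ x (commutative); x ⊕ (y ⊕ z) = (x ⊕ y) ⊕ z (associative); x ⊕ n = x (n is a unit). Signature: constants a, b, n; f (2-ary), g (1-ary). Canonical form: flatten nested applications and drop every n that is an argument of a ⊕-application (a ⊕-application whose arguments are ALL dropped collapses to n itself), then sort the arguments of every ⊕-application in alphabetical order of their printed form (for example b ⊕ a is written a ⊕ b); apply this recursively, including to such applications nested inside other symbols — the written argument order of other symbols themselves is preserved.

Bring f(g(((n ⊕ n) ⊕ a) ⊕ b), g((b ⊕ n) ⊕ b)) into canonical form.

Answer: f(g(a ⊕ b), g(b ⊕ b))

Derivation:
Focus inside:  ((n ⊕ n) ⊕ a) ⊕ b
Merge nested applications:  n ⊕ n ⊕ a ⊕ b
Unit:  drop n (×2)
Order the arguments:  a ⊕ b
Put back:  f(g(a ⊕ b), g(b ⊕ b))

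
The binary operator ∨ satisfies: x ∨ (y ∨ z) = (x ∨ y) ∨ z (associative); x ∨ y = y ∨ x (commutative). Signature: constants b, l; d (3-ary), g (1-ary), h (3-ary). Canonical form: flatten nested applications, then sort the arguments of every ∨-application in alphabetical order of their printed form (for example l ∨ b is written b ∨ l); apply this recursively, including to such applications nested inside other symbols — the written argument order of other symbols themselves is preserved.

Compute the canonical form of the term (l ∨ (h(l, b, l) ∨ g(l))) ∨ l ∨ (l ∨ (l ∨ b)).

Flatten:  l ∨ h(l, b, l) ∨ g(l) ∨ l ∨ l ∨ l ∨ b
Sort arguments:  b ∨ g(l) ∨ h(l, b, l) ∨ l ∨ l ∨ l ∨ l

Answer: b ∨ g(l) ∨ h(l, b, l) ∨ l ∨ l ∨ l ∨ l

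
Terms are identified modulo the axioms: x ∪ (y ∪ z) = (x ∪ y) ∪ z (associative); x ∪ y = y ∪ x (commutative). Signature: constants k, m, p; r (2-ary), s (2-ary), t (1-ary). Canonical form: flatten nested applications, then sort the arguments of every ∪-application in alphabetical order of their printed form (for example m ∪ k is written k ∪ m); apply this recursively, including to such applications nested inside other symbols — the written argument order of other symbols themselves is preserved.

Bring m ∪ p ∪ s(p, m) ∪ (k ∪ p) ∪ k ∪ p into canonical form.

Merge nested applications:  m ∪ p ∪ s(p, m) ∪ k ∪ p ∪ k ∪ p
Sort:  k ∪ k ∪ m ∪ p ∪ p ∪ p ∪ s(p, m)

Answer: k ∪ k ∪ m ∪ p ∪ p ∪ p ∪ s(p, m)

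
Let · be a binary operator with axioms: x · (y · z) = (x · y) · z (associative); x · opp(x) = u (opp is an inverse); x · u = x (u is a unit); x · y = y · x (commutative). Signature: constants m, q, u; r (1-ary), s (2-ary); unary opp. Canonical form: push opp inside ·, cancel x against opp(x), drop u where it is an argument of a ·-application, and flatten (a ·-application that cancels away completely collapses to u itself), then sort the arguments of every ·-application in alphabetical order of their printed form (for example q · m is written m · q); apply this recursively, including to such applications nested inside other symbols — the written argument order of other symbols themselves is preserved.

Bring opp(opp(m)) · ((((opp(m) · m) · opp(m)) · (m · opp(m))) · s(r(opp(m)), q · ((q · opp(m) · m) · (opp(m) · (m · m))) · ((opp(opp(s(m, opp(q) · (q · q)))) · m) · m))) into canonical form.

Answer: s(r(opp(m)), m · m · m · q · q · s(m, q))

Derivation:
Push opp inside:  distribute opp over · and collapse double opp
Cancel:  m cancels
Collect:  s(r(opp(m)), m · m · m · q · q · s(m, q))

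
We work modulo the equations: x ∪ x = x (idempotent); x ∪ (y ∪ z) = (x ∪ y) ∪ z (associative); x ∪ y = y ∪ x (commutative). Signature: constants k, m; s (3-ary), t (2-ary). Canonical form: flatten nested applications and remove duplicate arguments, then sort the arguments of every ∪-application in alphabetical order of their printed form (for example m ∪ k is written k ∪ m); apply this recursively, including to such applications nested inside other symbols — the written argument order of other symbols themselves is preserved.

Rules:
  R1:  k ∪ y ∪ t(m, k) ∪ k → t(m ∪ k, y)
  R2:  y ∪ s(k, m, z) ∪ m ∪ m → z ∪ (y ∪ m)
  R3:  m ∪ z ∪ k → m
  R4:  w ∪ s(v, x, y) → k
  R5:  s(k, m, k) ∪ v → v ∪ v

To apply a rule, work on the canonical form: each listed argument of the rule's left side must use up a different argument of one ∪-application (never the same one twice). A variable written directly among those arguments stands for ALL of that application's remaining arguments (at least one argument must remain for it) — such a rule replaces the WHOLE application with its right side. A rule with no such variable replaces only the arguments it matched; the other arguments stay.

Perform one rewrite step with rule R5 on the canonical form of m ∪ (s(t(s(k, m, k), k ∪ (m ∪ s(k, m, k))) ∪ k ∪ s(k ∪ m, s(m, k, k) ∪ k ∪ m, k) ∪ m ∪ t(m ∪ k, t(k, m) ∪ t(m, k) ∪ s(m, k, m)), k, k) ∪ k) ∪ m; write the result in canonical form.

Answer: k ∪ m ∪ s(k ∪ m ∪ s(k ∪ m, k ∪ m ∪ s(m, k, k), k) ∪ t(k ∪ m, s(m, k, m) ∪ t(k, m) ∪ t(m, k)) ∪ t(s(k, m, k), k ∪ m), k, k)

Derivation:
Canonical form:  k ∪ m ∪ s(k ∪ m ∪ s(k ∪ m, k ∪ m ∪ s(m, k, k), k) ∪ t(k ∪ m, s(m, k, m) ∪ t(k, m) ∪ t(m, k)) ∪ t(s(k, m, k), k ∪ m ∪ s(k, m, k)), k, k)
R5 matches:  uses s(k, m, k);  v := k ∪ m
Every leftover argument binds to the variable; the entire application is replaced.
Result:  k ∪ m ∪ s(k ∪ m ∪ s(k ∪ m, k ∪ m ∪ s(m, k, k), k) ∪ t(k ∪ m, s(m, k, m) ∪ t(k, m) ∪ t(m, k)) ∪ t(s(k, m, k), k ∪ m), k, k)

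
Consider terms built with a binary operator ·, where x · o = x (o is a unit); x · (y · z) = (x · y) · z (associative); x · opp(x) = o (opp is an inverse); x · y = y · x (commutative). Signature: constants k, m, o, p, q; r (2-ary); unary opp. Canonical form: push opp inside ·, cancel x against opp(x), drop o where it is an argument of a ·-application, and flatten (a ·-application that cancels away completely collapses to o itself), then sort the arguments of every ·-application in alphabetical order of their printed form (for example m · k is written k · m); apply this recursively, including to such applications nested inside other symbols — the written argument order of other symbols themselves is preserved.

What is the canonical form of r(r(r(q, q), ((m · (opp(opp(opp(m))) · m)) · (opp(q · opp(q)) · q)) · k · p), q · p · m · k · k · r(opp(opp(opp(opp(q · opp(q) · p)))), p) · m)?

Focus inside:  ((m · (opp(opp(opp(m))) · m)) · (opp(q · opp(q)) · q)) · k · p
Push opp inside:  distribute opp over · and collapse double opp
Collect terms:  m · q · k · p
Order the arguments:  k · m · p · q
Put back:  r(r(r(q, q), k · m · p · q), k · k · m · m · p · q · r(p, p))

Answer: r(r(r(q, q), k · m · p · q), k · k · m · m · p · q · r(p, p))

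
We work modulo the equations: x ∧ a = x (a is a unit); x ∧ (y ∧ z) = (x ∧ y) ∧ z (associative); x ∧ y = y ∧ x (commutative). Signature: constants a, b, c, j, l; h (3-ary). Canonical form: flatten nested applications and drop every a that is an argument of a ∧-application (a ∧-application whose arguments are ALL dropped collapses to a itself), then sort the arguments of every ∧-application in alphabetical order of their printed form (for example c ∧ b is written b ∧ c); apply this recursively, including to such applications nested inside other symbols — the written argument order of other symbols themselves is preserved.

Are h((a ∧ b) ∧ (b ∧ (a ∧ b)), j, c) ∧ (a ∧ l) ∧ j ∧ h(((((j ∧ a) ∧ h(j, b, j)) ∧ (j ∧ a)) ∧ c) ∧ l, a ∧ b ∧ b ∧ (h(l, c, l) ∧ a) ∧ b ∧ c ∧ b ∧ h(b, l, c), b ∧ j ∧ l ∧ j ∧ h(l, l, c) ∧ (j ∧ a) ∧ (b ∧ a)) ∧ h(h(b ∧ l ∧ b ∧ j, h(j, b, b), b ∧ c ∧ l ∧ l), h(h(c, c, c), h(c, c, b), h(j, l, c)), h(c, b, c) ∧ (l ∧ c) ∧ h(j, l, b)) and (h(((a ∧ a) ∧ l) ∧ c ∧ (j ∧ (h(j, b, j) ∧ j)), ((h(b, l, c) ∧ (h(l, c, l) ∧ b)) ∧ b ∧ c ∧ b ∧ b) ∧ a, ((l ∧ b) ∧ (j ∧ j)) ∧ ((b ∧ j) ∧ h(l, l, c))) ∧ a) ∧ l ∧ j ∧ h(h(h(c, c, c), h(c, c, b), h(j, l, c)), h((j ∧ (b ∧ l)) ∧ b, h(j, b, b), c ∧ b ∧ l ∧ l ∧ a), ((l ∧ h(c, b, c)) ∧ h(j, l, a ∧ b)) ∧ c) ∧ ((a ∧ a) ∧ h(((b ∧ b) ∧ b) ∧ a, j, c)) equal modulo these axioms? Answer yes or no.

Left:  h((a ∧ b) ∧ (b ∧ (a ∧ b)), j, c) ∧ (a ∧ l) ∧ j ∧ h(((((j ∧ a) ∧ h(j, b, j)) ∧ (j ∧ a)) ∧ c) ∧ l, a ∧ b ∧ b ∧ (h(l, c, l) ∧ a) ∧ b ∧ c ∧ b ∧ h(b, l, c), b ∧ j ∧ l ∧ j ∧ h(l, l, c) ∧ (j ∧ a) ∧ (b ∧ a)) ∧ h(h(b ∧ l ∧ b ∧ j, h(j, b, b), b ∧ c ∧ l ∧ l), h(h(c, c, c), h(c, c, b), h(j, l, c)), h(c, b, c) ∧ (l ∧ c) ∧ h(j, l, b))
  Flatten:  h((a ∧ b) ∧ (b ∧ (a ∧ b)), j, c) ∧ a ∧ l ∧ j ∧ h(((((j ∧ a) ∧ h(j, b, j)) ∧ (j ∧ a)) ∧ c) ∧ l, a ∧ b ∧ b ∧ (h(l, c, l) ∧ a) ∧ b ∧ c ∧ b ∧ h(b, l, c), b ∧ j ∧ l ∧ j ∧ h(l, l, c) ∧ (j ∧ a) ∧ (b ∧ a)) ∧ h(h(b ∧ l ∧ b ∧ j, h(j, b, b), b ∧ c ∧ l ∧ l), h(h(c, c, c), h(c, c, b), h(j, l, c)), h(c, b, c) ∧ (l ∧ c) ∧ h(j, l, b))
  Simplify inside:  h((a ∧ b) ∧ (b ∧ (a ∧ b)), j, c)  →  h(b ∧ b ∧ b, j, c)
  Simplify inside:  h(((((j ∧ a) ∧ h(j, b, j)) ∧ (j ∧ a)) ∧ c) ∧ l, a ∧ b ∧ b ∧ (h(l, c, l) ∧ a) ∧ b ∧ c ∧ b ∧ h(b, l, c), b ∧ j ∧ l ∧ j ∧ h(l, l, c) ∧ (j ∧ a) ∧ (b ∧ a))  →  h(c ∧ h(j, b, j) ∧ j ∧ j ∧ l, b ∧ b ∧ b ∧ b ∧ c ∧ h(b, l, c) ∧ h(l, c, l), b ∧ b ∧ h(l, l, c) ∧ j ∧ j ∧ j ∧ l)
  Canonicalize subterm:  h(h(b ∧ l ∧ b ∧ j, h(j, b, b), b ∧ c ∧ l ∧ l), h(h(c, c, c), h(c, c, b), h(j, l, c)), h(c, b, c) ∧ (l ∧ c) ∧ h(j, l, b))  →  h(h(b ∧ b ∧ j ∧ l, h(j, b, b), b ∧ c ∧ l ∧ l), h(h(c, c, c), h(c, c, b), h(j, l, c)), c ∧ h(c, b, c) ∧ h(j, l, b) ∧ l)
  Units out:  drop a
  Order the arguments:  h(b ∧ b ∧ b, j, c) ∧ h(c ∧ h(j, b, j) ∧ j ∧ j ∧ l, b ∧ b ∧ b ∧ b ∧ c ∧ h(b, l, c) ∧ h(l, c, l), b ∧ b ∧ h(l, l, c) ∧ j ∧ j ∧ j ∧ l) ∧ h(h(b ∧ b ∧ j ∧ l, h(j, b, b), b ∧ c ∧ l ∧ l), h(h(c, c, c), h(c, c, b), h(j, l, c)), c ∧ h(c, b, c) ∧ h(j, l, b) ∧ l) ∧ j ∧ l
Right:  (h(((a ∧ a) ∧ l) ∧ c ∧ (j ∧ (h(j, b, j) ∧ j)), ((h(b, l, c) ∧ (h(l, c, l) ∧ b)) ∧ b ∧ c ∧ b ∧ b) ∧ a, ((l ∧ b) ∧ (j ∧ j)) ∧ ((b ∧ j) ∧ h(l, l, c))) ∧ a) ∧ l ∧ j ∧ h(h(h(c, c, c), h(c, c, b), h(j, l, c)), h((j ∧ (b ∧ l)) ∧ b, h(j, b, b), c ∧ b ∧ l ∧ l ∧ a), ((l ∧ h(c, b, c)) ∧ h(j, l, a ∧ b)) ∧ c) ∧ ((a ∧ a) ∧ h(((b ∧ b) ∧ b) ∧ a, j, c))
  Un-nest:  h(((a ∧ a) ∧ l) ∧ c ∧ (j ∧ (h(j, b, j) ∧ j)), ((h(b, l, c) ∧ (h(l, c, l) ∧ b)) ∧ b ∧ c ∧ b ∧ b) ∧ a, ((l ∧ b) ∧ (j ∧ j)) ∧ ((b ∧ j) ∧ h(l, l, c))) ∧ a ∧ l ∧ j ∧ h(h(h(c, c, c), h(c, c, b), h(j, l, c)), h((j ∧ (b ∧ l)) ∧ b, h(j, b, b), c ∧ b ∧ l ∧ l ∧ a), ((l ∧ h(c, b, c)) ∧ h(j, l, a ∧ b)) ∧ c) ∧ a ∧ a ∧ h(((b ∧ b) ∧ b) ∧ a, j, c)
  Simplify inside:  h(((a ∧ a) ∧ l) ∧ c ∧ (j ∧ (h(j, b, j) ∧ j)), ((h(b, l, c) ∧ (h(l, c, l) ∧ b)) ∧ b ∧ c ∧ b ∧ b) ∧ a, ((l ∧ b) ∧ (j ∧ j)) ∧ ((b ∧ j) ∧ h(l, l, c)))  →  h(c ∧ h(j, b, j) ∧ j ∧ j ∧ l, b ∧ b ∧ b ∧ b ∧ c ∧ h(b, l, c) ∧ h(l, c, l), b ∧ b ∧ h(l, l, c) ∧ j ∧ j ∧ j ∧ l)
  Canonicalize subterm:  h(h(h(c, c, c), h(c, c, b), h(j, l, c)), h((j ∧ (b ∧ l)) ∧ b, h(j, b, b), c ∧ b ∧ l ∧ l ∧ a), ((l ∧ h(c, b, c)) ∧ h(j, l, a ∧ b)) ∧ c)  →  h(h(h(c, c, c), h(c, c, b), h(j, l, c)), h(b ∧ b ∧ j ∧ l, h(j, b, b), b ∧ c ∧ l ∧ l), c ∧ h(c, b, c) ∧ h(j, l, b) ∧ l)
  Inside:  h(((b ∧ b) ∧ b) ∧ a, j, c)  →  h(b ∧ b ∧ b, j, c)
  Unit:  drop a (×3)
  Sort arguments:  h(b ∧ b ∧ b, j, c) ∧ h(c ∧ h(j, b, j) ∧ j ∧ j ∧ l, b ∧ b ∧ b ∧ b ∧ c ∧ h(b, l, c) ∧ h(l, c, l), b ∧ b ∧ h(l, l, c) ∧ j ∧ j ∧ j ∧ l) ∧ h(h(h(c, c, c), h(c, c, b), h(j, l, c)), h(b ∧ b ∧ j ∧ l, h(j, b, b), b ∧ c ∧ l ∧ l), c ∧ h(c, b, c) ∧ h(j, l, b) ∧ l) ∧ j ∧ l

Answer: no — h(b ∧ b ∧ b, j, c) ∧ h(c ∧ h(j, b, j) ∧ j ∧ j ∧ l, b ∧ b ∧ b ∧ b ∧ c ∧ h(b, l, c) ∧ h(l, c, l), b ∧ b ∧ h(l, l, c) ∧ j ∧ j ∧ j ∧ l) ∧ h(h(b ∧ b ∧ j ∧ l, h(j, b, b), b ∧ c ∧ l ∧ l), h(h(c, c, c), h(c, c, b), h(j, l, c)), c ∧ h(c, b, c) ∧ h(j, l, b) ∧ l) ∧ j ∧ l vs h(b ∧ b ∧ b, j, c) ∧ h(c ∧ h(j, b, j) ∧ j ∧ j ∧ l, b ∧ b ∧ b ∧ b ∧ c ∧ h(b, l, c) ∧ h(l, c, l), b ∧ b ∧ h(l, l, c) ∧ j ∧ j ∧ j ∧ l) ∧ h(h(h(c, c, c), h(c, c, b), h(j, l, c)), h(b ∧ b ∧ j ∧ l, h(j, b, b), b ∧ c ∧ l ∧ l), c ∧ h(c, b, c) ∧ h(j, l, b) ∧ l) ∧ j ∧ l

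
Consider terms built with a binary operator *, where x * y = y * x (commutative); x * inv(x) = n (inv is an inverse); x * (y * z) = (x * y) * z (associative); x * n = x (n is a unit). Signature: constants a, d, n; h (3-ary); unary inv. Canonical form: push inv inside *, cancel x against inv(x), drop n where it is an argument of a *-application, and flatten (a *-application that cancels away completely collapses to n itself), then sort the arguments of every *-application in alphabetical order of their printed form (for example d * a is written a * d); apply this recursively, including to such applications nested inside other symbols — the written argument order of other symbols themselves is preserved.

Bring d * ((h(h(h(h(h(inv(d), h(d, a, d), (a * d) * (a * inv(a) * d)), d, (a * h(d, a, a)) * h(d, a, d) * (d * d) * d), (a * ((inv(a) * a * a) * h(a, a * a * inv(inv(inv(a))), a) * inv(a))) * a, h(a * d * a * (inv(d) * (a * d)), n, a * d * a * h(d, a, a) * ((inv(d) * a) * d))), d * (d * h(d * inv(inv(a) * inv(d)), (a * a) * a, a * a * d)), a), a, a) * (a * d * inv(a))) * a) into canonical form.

Answer: a * d * d * h(h(h(h(h(inv(d), h(d, a, d), a * d * d), d, a * d * d * d * h(d, a, a) * h(d, a, d)), a * a * h(a, a, a), h(a * a * a * d, n, a * a * a * d * h(d, a, a))), d * d * h(a * d * d, a * a * a, a * a * d), a), a, a)

Derivation:
Push inv inside:  distribute inv over * and collapse double inv
Combine occurrences:  d * d * h(h(h(h(h(inv(d), h(d, a, d), a * d * d), d, a * d * d * d * h(d, a, a) * h(d, a, d)), a * a * h(a, a, a), h(a * a * a * d, n, a * a * a * d * h(d, a, a))), d * d * h(a * d * d, a * a * a, a * a * d), a), a, a) * a
Sort arguments:  a * d * d * h(h(h(h(h(inv(d), h(d, a, d), a * d * d), d, a * d * d * d * h(d, a, a) * h(d, a, d)), a * a * h(a, a, a), h(a * a * a * d, n, a * a * a * d * h(d, a, a))), d * d * h(a * d * d, a * a * a, a * a * d), a), a, a)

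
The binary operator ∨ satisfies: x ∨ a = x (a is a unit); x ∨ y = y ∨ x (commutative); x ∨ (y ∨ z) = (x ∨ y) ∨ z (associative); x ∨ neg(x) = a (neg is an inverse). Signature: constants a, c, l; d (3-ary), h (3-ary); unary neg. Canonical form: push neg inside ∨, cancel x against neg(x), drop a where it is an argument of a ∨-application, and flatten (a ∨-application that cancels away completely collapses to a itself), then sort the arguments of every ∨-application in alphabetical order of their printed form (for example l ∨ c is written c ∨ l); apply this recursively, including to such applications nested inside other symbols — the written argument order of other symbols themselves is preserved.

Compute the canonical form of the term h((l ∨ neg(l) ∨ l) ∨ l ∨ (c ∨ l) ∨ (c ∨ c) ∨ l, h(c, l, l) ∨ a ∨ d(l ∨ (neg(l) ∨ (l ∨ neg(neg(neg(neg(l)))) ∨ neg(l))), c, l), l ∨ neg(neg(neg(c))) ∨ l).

Focus inside:  h(c, l, l) ∨ a ∨ d(l ∨ (neg(l) ∨ (l ∨ neg(neg(neg(neg(l)))) ∨ neg(l))), c, l)
Push neg inside:  distribute neg over ∨ and collapse double neg
Collect:  h(c, l, l) ∨ d(l, c, l)
Order the arguments:  d(l, c, l) ∨ h(c, l, l)
Reassemble:  h(c ∨ c ∨ c ∨ l ∨ l ∨ l ∨ l, d(l, c, l) ∨ h(c, l, l), l ∨ l ∨ neg(c))

Answer: h(c ∨ c ∨ c ∨ l ∨ l ∨ l ∨ l, d(l, c, l) ∨ h(c, l, l), l ∨ l ∨ neg(c))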